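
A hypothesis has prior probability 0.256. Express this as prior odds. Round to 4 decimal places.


Odds = P(H) / P(not H) = 0.256 / 0.744
= 0.3441

0.3441


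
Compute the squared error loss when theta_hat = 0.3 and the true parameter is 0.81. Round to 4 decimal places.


L = (theta_hat - theta_true)^2
= (0.3 - 0.81)^2
= -0.51^2 = 0.2601

0.2601


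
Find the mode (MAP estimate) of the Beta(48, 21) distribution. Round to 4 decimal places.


For Beta(a,b) with a,b > 1:
Mode = (a-1)/(a+b-2) = (48-1)/(69-2)
= 47/67 = 0.7015

0.7015


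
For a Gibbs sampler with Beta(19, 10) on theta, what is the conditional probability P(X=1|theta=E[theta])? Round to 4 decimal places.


E[theta] = 19/(19+10) = 0.6552
P(X=1|theta) = theta = 0.6552

0.6552


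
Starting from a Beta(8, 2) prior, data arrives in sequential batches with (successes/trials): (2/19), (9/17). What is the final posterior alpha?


In sequential Bayesian updating, we sum all successes.
Total successes = 11
Final alpha = 8 + 11 = 19

19


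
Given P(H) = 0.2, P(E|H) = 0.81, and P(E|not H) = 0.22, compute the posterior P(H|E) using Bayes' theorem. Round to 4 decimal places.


By Bayes' theorem: P(H|E) = P(E|H)*P(H) / P(E)
P(E) = P(E|H)*P(H) + P(E|not H)*P(not H)
P(E) = 0.81*0.2 + 0.22*0.8 = 0.338
P(H|E) = 0.81*0.2 / 0.338 = 0.4793

0.4793


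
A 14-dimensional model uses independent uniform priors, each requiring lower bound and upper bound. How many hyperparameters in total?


Per parameter: 2 (lower bound and upper bound).
Total = 14 * 2 = 28

28


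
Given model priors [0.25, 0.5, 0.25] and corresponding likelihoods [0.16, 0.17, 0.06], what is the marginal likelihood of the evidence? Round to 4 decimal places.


P(E) = sum_i P(M_i) P(E|M_i)
= 0.04 + 0.085 + 0.015
= 0.14

0.14


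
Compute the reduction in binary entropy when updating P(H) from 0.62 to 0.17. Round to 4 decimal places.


H_before = -p*log2(p) - (1-p)*log2(1-p) for p=0.62: 0.958
H_after for p=0.17: 0.6577
Reduction = 0.958 - 0.6577 = 0.3003

0.3003


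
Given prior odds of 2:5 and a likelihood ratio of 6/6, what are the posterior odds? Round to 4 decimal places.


Posterior odds = prior odds * LR
Prior odds = 2/5 = 0.4
LR = 6/6 = 1.0
Posterior odds = 0.4 * 1.0 = 0.4

0.4


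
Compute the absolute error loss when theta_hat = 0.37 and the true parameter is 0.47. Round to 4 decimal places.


L = |theta_hat - theta_true|
= |0.37 - 0.47| = 0.1

0.1


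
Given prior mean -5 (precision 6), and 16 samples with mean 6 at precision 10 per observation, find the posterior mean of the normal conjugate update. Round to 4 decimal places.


The posterior mean is a precision-weighted average of prior and data.
Post. prec. = 6 + 160 = 166
Post. mean = (-30 + 960)/166 = 930/166 = 5.6024

5.6024


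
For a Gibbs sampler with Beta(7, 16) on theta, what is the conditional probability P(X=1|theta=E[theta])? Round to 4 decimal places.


E[theta] = 7/(7+16) = 0.3043
P(X=1|theta) = theta = 0.3043

0.3043


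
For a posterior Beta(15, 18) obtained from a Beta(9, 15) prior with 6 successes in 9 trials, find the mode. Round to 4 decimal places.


Mode = (alpha - 1) / (alpha + beta - 2)
= 14 / 31
= 0.4516

0.4516


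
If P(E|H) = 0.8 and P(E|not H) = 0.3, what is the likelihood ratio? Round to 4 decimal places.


Likelihood ratio = P(E|H) / P(E|not H)
= 0.8 / 0.3
= 2.6667

2.6667


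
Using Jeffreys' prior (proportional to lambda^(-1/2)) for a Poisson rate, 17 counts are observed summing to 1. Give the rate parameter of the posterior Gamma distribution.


Conjugate update: Gamma(prior_shape + S, prior_rate + n).
Prior shape = 0.5, prior rate = 0.
Posterior rate = 0 + n = 17

17.0


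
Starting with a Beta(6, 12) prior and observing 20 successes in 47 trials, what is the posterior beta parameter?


Posterior beta = prior beta + failures
Failures = 47 - 20 = 27
beta_post = 12 + 27 = 39

39


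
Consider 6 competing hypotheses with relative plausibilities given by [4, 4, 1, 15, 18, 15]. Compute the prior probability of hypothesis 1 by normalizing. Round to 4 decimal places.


Sum of weights = 4 + 4 + 1 + 15 + 18 + 15 = 57
Normalized prior for H1 = 4 / 57
= 0.0702

0.0702


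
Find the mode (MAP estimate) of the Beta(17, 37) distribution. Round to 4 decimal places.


For Beta(a,b) with a,b > 1:
Mode = (a-1)/(a+b-2) = (17-1)/(54-2)
= 16/52 = 0.3077

0.3077


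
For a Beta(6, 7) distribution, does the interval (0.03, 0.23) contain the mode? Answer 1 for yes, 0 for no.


Mode of Beta(a,b) = (a-1)/(a+b-2)
= (6-1)/(6+7-2) = 0.4545
Check: 0.03 <= 0.4545 <= 0.23?
Result: 0

0


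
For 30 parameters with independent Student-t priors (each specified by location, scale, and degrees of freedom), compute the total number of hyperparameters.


A Student-t prior has 3 hyperparameters per parameter.
Total = 30 * 3 = 90

90


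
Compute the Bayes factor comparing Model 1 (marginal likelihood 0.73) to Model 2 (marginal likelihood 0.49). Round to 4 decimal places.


BF12 = marginal likelihood of M1 / marginal likelihood of M2
= 0.73/0.49
= 1.4898

1.4898


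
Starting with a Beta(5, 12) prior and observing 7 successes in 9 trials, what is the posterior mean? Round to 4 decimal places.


Posterior parameters: alpha = 5 + 7 = 12
beta = 12 + 2 = 14
Posterior mean = alpha / (alpha + beta) = 12 / 26
= 0.4615

0.4615


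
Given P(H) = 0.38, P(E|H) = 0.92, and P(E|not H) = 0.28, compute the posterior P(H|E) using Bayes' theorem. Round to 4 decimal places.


By Bayes' theorem: P(H|E) = P(E|H)*P(H) / P(E)
P(E) = P(E|H)*P(H) + P(E|not H)*P(not H)
P(E) = 0.92*0.38 + 0.28*0.62 = 0.5232
P(H|E) = 0.92*0.38 / 0.5232 = 0.6682

0.6682


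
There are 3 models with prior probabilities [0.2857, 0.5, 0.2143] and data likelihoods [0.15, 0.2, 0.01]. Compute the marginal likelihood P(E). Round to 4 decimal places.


P(E) = sum over models of P(M_i) * P(E|M_i)
= 0.2857*0.15 + 0.5*0.2 + 0.2143*0.01
= 0.145

0.145


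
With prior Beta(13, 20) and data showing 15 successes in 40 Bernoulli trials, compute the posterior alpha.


Conjugate update: alpha_posterior = alpha_prior + k
= 13 + 15 = 28

28


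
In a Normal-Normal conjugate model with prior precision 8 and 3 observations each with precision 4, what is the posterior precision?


Posterior precision = prior precision + n * observation precision
= 8 + 3 * 4
= 8 + 12 = 20

20


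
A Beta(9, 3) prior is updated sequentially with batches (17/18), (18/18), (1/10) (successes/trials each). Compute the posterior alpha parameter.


Sequential conjugate updating is equivalent to a single batch update.
Total successes across all batches = 36
alpha_posterior = alpha_prior + total_successes = 9 + 36
= 45

45


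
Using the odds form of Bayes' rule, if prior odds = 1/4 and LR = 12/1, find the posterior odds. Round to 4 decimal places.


Bayes' rule in odds form: posterior odds = prior odds * LR
= (1 * 12) / (4 * 1)
= 12/4 = 3.0

3.0


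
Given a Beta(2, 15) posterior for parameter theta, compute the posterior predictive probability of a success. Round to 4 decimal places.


For a Beta-Bernoulli model, the predictive probability is the mean:
P(success) = 2/(2+15) = 2/17 = 0.1176

0.1176


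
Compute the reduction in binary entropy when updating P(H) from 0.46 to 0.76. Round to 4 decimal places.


H_before = -p*log2(p) - (1-p)*log2(1-p) for p=0.46: 0.9954
H_after for p=0.76: 0.795
Reduction = 0.9954 - 0.795 = 0.2003

0.2003


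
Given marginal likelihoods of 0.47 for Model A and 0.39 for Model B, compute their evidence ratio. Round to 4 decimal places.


Ratio = ML(A) / ML(B) = 0.47/0.39
= 1.2051

1.2051


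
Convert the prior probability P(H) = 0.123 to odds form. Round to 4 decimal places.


P(not H) = 1 - 0.123 = 0.877
Odds = 0.123 / 0.877 = 0.1403

0.1403


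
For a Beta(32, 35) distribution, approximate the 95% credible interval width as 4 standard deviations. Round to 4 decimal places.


Variance of Beta(a,b) = ab / ((a+b)^2 * (a+b+1))
= 32*35 / ((67)^2 * 68)
= 0.0037
SD = sqrt(0.0037) = 0.0606
Width = 4 * SD = 0.2423

0.2423


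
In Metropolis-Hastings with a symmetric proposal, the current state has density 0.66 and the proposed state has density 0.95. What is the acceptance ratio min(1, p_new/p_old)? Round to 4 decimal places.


Ratio = p_new / p_old = 0.95 / 0.66 = 1.4394
Acceptance = min(1, 1.4394) = 1.0

1.0


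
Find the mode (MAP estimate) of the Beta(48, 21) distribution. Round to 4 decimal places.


For Beta(a,b) with a,b > 1:
Mode = (a-1)/(a+b-2) = (48-1)/(69-2)
= 47/67 = 0.7015

0.7015


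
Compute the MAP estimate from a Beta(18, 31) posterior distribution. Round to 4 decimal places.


MAP = mode of Beta distribution
= (alpha - 1)/(alpha + beta - 2)
= (18-1)/(18+31-2)
= 17/47 = 0.3617

0.3617


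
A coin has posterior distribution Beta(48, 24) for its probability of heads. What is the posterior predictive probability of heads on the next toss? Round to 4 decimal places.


Posterior predictive = E[theta] = alpha/(alpha+beta)
= 48/72
= 0.6667

0.6667


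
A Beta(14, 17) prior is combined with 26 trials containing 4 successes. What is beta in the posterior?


In conjugate updating:
beta_posterior = beta_prior + (n - k)
= 17 + (26 - 4)
= 17 + 22 = 39

39


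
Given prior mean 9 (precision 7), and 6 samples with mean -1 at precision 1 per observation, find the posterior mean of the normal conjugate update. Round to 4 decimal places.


The posterior mean is a precision-weighted average of prior and data.
Post. prec. = 7 + 6 = 13
Post. mean = (63 + -6)/13 = 57/13 = 4.3846

4.3846


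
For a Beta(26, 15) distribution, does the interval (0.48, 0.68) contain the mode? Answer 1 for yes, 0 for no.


Mode of Beta(a,b) = (a-1)/(a+b-2)
= (26-1)/(26+15-2) = 0.641
Check: 0.48 <= 0.641 <= 0.68?
Result: 1

1


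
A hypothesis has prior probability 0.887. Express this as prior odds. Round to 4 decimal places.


Odds = P(H) / P(not H) = 0.887 / 0.113
= 7.8496

7.8496


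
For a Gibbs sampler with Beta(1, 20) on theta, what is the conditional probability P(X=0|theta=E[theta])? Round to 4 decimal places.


E[theta] = 1/(1+20) = 0.0476
P(X=0|theta) = 1 - theta = 0.9524

0.9524


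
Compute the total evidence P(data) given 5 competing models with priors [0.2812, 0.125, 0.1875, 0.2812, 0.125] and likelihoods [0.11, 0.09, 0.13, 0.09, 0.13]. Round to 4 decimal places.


Marginal likelihood = sum P(model_i) * P(data|model_i)
Model 1: 0.2812 * 0.11 = 0.0309
Model 2: 0.125 * 0.09 = 0.0112
Model 3: 0.1875 * 0.13 = 0.0244
Model 4: 0.2812 * 0.09 = 0.0253
Model 5: 0.125 * 0.13 = 0.0163
Total = 0.1081

0.1081


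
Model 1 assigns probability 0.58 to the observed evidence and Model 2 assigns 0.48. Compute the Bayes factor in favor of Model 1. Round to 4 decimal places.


BF = P(data|M1) / P(data|M2)
= 0.58 / 0.48 = 1.2083

1.2083


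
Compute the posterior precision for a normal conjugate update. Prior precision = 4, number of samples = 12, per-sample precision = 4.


tau_post = tau_0 + n * tau
= 4 + 12 * 4 = 52

52


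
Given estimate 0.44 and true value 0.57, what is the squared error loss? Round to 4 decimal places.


Squared error = (estimate - true)^2
Difference = -0.13
Loss = -0.13^2 = 0.0169

0.0169


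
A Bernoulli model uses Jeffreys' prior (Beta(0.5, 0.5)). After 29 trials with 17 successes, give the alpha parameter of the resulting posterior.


Posterior = Beta(prior_alpha + successes, prior_beta + failures)
= Beta(0.5 + 17, 0.5 + 12)
Posterior alpha = 0.5 + k = 0.5 + 17 = 17.5

17.5


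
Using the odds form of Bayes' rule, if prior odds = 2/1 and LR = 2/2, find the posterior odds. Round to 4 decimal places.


Bayes' rule in odds form: posterior odds = prior odds * LR
= (2 * 2) / (1 * 2)
= 4/2 = 2.0

2.0


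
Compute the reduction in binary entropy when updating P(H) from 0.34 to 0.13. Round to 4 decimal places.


H_before = -p*log2(p) - (1-p)*log2(1-p) for p=0.34: 0.9248
H_after for p=0.13: 0.5574
Reduction = 0.9248 - 0.5574 = 0.3674

0.3674


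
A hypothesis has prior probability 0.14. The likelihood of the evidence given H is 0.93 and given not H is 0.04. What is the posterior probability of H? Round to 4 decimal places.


Using Bayes' theorem:
P(E) = 0.14 * 0.93 + 0.86 * 0.04
P(E) = 0.1646
P(H|E) = (0.14 * 0.93) / 0.1646 = 0.791

0.791


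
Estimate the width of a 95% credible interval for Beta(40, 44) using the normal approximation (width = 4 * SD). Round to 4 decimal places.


For Beta(a,b): Var = ab/((a+b)^2(a+b+1))
Var = 0.0029, SD = 0.0542
Approximate 95% CI width = 4 * 0.0542 = 0.2167

0.2167


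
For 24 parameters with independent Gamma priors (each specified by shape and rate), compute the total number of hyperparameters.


A Gamma prior has 2 hyperparameters per parameter.
Total = 24 * 2 = 48

48


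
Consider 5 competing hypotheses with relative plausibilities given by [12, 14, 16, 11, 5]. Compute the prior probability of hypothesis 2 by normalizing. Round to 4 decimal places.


Sum of weights = 12 + 14 + 16 + 11 + 5 = 58
Normalized prior for H2 = 14 / 58
= 0.2414

0.2414


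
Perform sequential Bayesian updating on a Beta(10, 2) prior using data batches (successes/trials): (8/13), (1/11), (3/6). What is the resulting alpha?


Accumulate successes: 12
Posterior alpha = prior alpha + sum of successes
= 10 + 12 = 22

22


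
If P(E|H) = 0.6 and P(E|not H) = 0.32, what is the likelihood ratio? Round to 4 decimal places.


Likelihood ratio = P(E|H) / P(E|not H)
= 0.6 / 0.32
= 1.875

1.875


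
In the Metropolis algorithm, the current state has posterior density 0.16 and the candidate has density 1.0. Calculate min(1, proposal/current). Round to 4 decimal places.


Ratio = 1.0/0.16 = 6.25
Acceptance probability = min(1, 6.25)
= 1.0

1.0


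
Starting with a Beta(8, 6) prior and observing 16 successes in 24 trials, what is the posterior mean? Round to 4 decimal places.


Posterior parameters: alpha = 8 + 16 = 24
beta = 6 + 8 = 14
Posterior mean = alpha / (alpha + beta) = 24 / 38
= 0.6316

0.6316


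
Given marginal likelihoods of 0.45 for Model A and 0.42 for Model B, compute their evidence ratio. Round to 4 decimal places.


Ratio = ML(A) / ML(B) = 0.45/0.42
= 1.0714

1.0714


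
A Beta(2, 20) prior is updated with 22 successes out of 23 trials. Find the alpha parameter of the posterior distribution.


In the Beta-Binomial conjugate update:
alpha_post = alpha_prior + successes
= 2 + 22
= 24

24


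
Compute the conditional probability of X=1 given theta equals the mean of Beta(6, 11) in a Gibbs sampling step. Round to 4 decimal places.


Mean of Beta(6, 11) = 0.3529
P(X=1 | theta=0.3529) = 0.3529

0.3529


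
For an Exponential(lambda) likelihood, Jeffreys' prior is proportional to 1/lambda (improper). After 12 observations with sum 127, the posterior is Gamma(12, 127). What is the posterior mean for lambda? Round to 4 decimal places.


Posterior = Gamma(n, sum_x) = Gamma(12, 127)
Posterior mean = shape/rate = 12/127
= 0.0945

0.0945


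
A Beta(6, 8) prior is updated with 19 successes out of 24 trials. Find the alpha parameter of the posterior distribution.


In the Beta-Binomial conjugate update:
alpha_post = alpha_prior + successes
= 6 + 19
= 25

25


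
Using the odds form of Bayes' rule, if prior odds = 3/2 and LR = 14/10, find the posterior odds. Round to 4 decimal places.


Bayes' rule in odds form: posterior odds = prior odds * LR
= (3 * 14) / (2 * 10)
= 42/20 = 2.1

2.1


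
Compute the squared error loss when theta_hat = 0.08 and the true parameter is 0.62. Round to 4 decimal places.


L = (theta_hat - theta_true)^2
= (0.08 - 0.62)^2
= -0.54^2 = 0.2916

0.2916


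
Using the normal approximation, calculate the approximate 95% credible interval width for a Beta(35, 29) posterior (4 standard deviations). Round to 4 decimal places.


Var(Beta) = 35*29/(64^2 * 65) = 0.0038
SD = 0.0617
Width ~ 4*SD = 0.247

0.247


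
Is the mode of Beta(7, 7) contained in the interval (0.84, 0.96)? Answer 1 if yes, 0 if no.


Mode = (a-1)/(a+b-2) = 6/12 = 0.5
Interval: (0.84, 0.96)
Contains mode? 0

0


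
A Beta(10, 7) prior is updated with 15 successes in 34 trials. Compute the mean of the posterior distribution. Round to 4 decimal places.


After update: Beta(25, 26)
Mean = 25 / (25 + 26) = 25 / 51
= 0.4902

0.4902


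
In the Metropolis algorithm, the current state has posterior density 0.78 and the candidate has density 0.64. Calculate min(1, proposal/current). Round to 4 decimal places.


Ratio = 0.64/0.78 = 0.8205
Acceptance probability = min(1, 0.8205)
= 0.8205

0.8205


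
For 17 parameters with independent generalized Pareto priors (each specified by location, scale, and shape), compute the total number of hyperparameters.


A generalized Pareto prior has 3 hyperparameters per parameter.
Total = 17 * 3 = 51

51


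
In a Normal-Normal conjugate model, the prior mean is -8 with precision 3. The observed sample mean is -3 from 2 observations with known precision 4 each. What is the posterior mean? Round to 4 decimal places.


Posterior precision = tau0 + n*tau = 3 + 2*4 = 11
Posterior mean = (tau0*mu0 + n*tau*xbar) / posterior_precision
= (3*-8 + 2*4*-3) / 11
= -48 / 11 = -4.3636

-4.3636


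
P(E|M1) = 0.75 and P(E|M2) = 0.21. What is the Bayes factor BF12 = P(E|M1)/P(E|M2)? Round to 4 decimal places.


Bayes factor BF12 = P(E|M1) / P(E|M2)
= 0.75 / 0.21
= 3.5714

3.5714


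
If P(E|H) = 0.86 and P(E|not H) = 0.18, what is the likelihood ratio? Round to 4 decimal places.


Likelihood ratio = P(E|H) / P(E|not H)
= 0.86 / 0.18
= 4.7778

4.7778


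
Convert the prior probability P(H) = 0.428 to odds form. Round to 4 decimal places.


P(not H) = 1 - 0.428 = 0.572
Odds = 0.428 / 0.572 = 0.7483

0.7483


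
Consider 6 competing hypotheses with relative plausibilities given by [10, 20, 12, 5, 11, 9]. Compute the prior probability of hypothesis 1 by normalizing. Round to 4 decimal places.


Sum of weights = 10 + 20 + 12 + 5 + 11 + 9 = 67
Normalized prior for H1 = 10 / 67
= 0.1493

0.1493


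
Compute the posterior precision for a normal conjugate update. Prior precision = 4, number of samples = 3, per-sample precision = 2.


tau_post = tau_0 + n * tau
= 4 + 3 * 2 = 10

10


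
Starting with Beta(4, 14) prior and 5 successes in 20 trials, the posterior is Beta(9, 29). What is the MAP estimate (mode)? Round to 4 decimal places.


The mode of Beta(a, b) when a > 1 and b > 1 is (a-1)/(a+b-2)
= (9 - 1) / (9 + 29 - 2)
= 8 / 36
= 0.2222

0.2222


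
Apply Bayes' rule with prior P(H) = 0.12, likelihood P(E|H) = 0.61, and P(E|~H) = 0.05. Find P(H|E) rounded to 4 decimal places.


Step 1: Compute marginal P(E) = P(E|H)P(H) + P(E|~H)P(~H)
= 0.61*0.12 + 0.05*0.88 = 0.1172
Step 2: P(H|E) = P(E|H)P(H)/P(E) = 0.0732/0.1172
= 0.6246

0.6246


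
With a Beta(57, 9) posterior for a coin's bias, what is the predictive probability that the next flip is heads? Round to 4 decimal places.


The predictive probability equals the posterior mean.
P(next = heads) = alpha / (alpha + beta)
= 57 / 66 = 0.8636

0.8636


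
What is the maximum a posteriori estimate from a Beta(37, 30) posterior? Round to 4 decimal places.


The MAP estimate equals the mode of the distribution.
Mode of Beta(a,b) = (a-1)/(a+b-2)
= 36/65
= 0.5538

0.5538


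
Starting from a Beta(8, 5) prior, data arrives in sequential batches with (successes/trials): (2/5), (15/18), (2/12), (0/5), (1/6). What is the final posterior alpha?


In sequential Bayesian updating, we sum all successes.
Total successes = 20
Final alpha = 8 + 20 = 28

28


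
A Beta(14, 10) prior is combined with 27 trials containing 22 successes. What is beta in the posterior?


In conjugate updating:
beta_posterior = beta_prior + (n - k)
= 10 + (27 - 22)
= 10 + 5 = 15

15


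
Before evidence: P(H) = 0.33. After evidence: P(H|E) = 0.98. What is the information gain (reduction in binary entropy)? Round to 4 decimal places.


Prior entropy = 0.9149
Posterior entropy = 0.1414
Information gain = 0.9149 - 0.1414 = 0.7735

0.7735


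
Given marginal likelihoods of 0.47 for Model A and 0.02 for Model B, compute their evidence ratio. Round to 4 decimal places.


Ratio = ML(A) / ML(B) = 0.47/0.02
= 23.5

23.5


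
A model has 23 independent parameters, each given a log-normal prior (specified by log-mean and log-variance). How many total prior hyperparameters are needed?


Each log-normal prior needs 2 hyperparameters (log-mean and log-variance).
Total = 2 * 23 = 46

46


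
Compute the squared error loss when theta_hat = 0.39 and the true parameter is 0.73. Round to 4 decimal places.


L = (theta_hat - theta_true)^2
= (0.39 - 0.73)^2
= -0.34^2 = 0.1156

0.1156


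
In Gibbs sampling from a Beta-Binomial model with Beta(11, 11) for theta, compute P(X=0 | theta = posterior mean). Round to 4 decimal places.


Posterior mean = alpha/(alpha+beta) = 11/22 = 0.5
P(X=0|theta=mean) = 1 - theta = 0.5

0.5


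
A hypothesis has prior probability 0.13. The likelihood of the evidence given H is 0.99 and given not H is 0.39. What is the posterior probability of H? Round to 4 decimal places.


Using Bayes' theorem:
P(E) = 0.13 * 0.99 + 0.87 * 0.39
P(E) = 0.468
P(H|E) = (0.13 * 0.99) / 0.468 = 0.275

0.275


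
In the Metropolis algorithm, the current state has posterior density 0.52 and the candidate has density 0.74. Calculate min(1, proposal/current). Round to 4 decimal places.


Ratio = 0.74/0.52 = 1.4231
Acceptance probability = min(1, 1.4231)
= 1.0

1.0


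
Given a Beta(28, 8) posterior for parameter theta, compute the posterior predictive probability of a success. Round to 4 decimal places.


For a Beta-Bernoulli model, the predictive probability is the mean:
P(success) = 28/(28+8) = 28/36 = 0.7778

0.7778


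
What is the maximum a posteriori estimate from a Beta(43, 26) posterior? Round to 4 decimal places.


The MAP estimate equals the mode of the distribution.
Mode of Beta(a,b) = (a-1)/(a+b-2)
= 42/67
= 0.6269

0.6269


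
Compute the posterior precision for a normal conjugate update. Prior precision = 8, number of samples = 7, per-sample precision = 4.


tau_post = tau_0 + n * tau
= 8 + 7 * 4 = 36

36


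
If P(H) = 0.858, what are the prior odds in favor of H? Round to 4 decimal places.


Prior odds = P(H) / (1 - P(H))
= 0.858 / 0.142
= 6.0423

6.0423


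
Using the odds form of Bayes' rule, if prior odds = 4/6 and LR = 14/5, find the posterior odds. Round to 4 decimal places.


Bayes' rule in odds form: posterior odds = prior odds * LR
= (4 * 14) / (6 * 5)
= 56/30 = 1.8667

1.8667


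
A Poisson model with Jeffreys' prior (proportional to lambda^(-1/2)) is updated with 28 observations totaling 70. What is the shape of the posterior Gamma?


Posterior = Gamma(0.5 + S, n)
= Gamma(0.5 + 70, 28)
Posterior shape = 0.5 + S = 0.5 + 70 = 70.5

70.5


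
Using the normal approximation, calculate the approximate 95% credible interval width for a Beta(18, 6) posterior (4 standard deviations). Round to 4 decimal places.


Var(Beta) = 18*6/(24^2 * 25) = 0.0075
SD = 0.0866
Width ~ 4*SD = 0.3464

0.3464


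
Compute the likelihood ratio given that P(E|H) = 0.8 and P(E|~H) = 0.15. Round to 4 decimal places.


LR = P(E|H) / P(E|~H)
= 0.8 / 0.15 = 5.3333

5.3333


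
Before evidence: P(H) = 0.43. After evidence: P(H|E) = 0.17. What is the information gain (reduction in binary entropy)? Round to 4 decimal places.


Prior entropy = 0.9858
Posterior entropy = 0.6577
Information gain = 0.9858 - 0.6577 = 0.3281

0.3281


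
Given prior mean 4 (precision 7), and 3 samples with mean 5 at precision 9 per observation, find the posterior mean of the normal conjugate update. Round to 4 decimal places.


The posterior mean is a precision-weighted average of prior and data.
Post. prec. = 7 + 27 = 34
Post. mean = (28 + 135)/34 = 163/34 = 4.7941

4.7941


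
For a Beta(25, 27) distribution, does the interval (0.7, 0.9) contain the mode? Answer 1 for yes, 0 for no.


Mode of Beta(a,b) = (a-1)/(a+b-2)
= (25-1)/(25+27-2) = 0.48
Check: 0.7 <= 0.48 <= 0.9?
Result: 0

0


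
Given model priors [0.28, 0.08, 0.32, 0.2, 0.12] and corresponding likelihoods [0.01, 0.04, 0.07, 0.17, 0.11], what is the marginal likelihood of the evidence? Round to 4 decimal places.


P(E) = sum_i P(M_i) P(E|M_i)
= 0.0028 + 0.0032 + 0.0224 + 0.034 + 0.0132
= 0.0756

0.0756


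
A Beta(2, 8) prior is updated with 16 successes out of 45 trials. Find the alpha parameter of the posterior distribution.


In the Beta-Binomial conjugate update:
alpha_post = alpha_prior + successes
= 2 + 16
= 18

18


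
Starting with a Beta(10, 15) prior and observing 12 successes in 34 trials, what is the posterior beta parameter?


Posterior beta = prior beta + failures
Failures = 34 - 12 = 22
beta_post = 15 + 22 = 37

37


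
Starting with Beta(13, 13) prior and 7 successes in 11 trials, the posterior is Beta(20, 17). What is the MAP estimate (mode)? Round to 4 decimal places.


The mode of Beta(a, b) when a > 1 and b > 1 is (a-1)/(a+b-2)
= (20 - 1) / (20 + 17 - 2)
= 19 / 35
= 0.5429

0.5429


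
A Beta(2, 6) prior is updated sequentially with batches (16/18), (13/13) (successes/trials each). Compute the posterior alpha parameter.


Sequential conjugate updating is equivalent to a single batch update.
Total successes across all batches = 29
alpha_posterior = alpha_prior + total_successes = 2 + 29
= 31

31


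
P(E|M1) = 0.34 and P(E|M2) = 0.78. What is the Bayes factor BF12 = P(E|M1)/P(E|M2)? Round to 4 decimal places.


Bayes factor BF12 = P(E|M1) / P(E|M2)
= 0.34 / 0.78
= 0.4359

0.4359


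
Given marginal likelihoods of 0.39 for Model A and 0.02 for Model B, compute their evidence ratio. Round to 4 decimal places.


Ratio = ML(A) / ML(B) = 0.39/0.02
= 19.5

19.5


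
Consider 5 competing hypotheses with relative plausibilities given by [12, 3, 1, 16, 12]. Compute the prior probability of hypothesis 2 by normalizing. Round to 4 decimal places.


Sum of weights = 12 + 3 + 1 + 16 + 12 = 44
Normalized prior for H2 = 3 / 44
= 0.0682

0.0682


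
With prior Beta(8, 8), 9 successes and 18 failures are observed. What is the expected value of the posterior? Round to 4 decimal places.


Posterior = Beta(17, 26)
E[theta] = alpha/(alpha+beta)
= 17/43 = 0.3953

0.3953


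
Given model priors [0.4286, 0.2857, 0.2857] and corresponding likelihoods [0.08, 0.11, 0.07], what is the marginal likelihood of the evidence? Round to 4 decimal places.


P(E) = sum_i P(M_i) P(E|M_i)
= 0.0343 + 0.0314 + 0.02
= 0.0857

0.0857


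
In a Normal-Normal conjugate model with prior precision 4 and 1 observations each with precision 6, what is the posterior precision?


Posterior precision = prior precision + n * observation precision
= 4 + 1 * 6
= 4 + 6 = 10

10


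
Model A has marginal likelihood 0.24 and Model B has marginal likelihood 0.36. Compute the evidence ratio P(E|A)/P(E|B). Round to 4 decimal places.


Evidence ratio = P(E|A) / P(E|B)
= 0.24 / 0.36
= 0.6667

0.6667


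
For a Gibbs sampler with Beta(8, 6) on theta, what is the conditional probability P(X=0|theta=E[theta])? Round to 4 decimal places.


E[theta] = 8/(8+6) = 0.5714
P(X=0|theta) = 1 - theta = 0.4286

0.4286


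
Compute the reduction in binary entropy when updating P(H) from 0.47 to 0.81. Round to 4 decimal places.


H_before = -p*log2(p) - (1-p)*log2(1-p) for p=0.47: 0.9974
H_after for p=0.81: 0.7015
Reduction = 0.9974 - 0.7015 = 0.2959

0.2959


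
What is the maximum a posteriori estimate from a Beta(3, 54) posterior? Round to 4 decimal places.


The MAP estimate equals the mode of the distribution.
Mode of Beta(a,b) = (a-1)/(a+b-2)
= 2/55
= 0.0364

0.0364


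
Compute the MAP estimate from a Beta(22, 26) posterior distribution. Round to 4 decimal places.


MAP = mode of Beta distribution
= (alpha - 1)/(alpha + beta - 2)
= (22-1)/(22+26-2)
= 21/46 = 0.4565

0.4565


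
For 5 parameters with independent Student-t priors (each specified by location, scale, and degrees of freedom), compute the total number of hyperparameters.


A Student-t prior has 3 hyperparameters per parameter.
Total = 5 * 3 = 15

15


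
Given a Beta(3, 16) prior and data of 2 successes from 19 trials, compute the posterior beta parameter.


Number of failures = 19 - 2 = 17
Posterior beta = 16 + 17 = 33

33


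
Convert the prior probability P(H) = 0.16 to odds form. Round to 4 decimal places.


P(not H) = 1 - 0.16 = 0.84
Odds = 0.16 / 0.84 = 0.1905

0.1905


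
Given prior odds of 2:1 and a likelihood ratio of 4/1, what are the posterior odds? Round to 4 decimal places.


Posterior odds = prior odds * LR
Prior odds = 2/1 = 2.0
LR = 4/1 = 4.0
Posterior odds = 2.0 * 4.0 = 8.0

8.0


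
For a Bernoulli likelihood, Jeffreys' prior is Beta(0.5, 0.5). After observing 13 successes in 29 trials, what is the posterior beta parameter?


Jeffreys' prior for Bernoulli is Beta(0.5, 0.5).
Posterior is Beta(0.5 + k, 0.5 + n - k).
Posterior beta = 0.5 + (n - k) = 0.5 + 16 = 16.5

16.5


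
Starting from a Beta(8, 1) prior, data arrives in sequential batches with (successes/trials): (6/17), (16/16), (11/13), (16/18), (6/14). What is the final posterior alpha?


In sequential Bayesian updating, we sum all successes.
Total successes = 55
Final alpha = 8 + 55 = 63

63


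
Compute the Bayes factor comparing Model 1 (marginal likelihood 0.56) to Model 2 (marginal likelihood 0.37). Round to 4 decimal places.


BF12 = marginal likelihood of M1 / marginal likelihood of M2
= 0.56/0.37
= 1.5135

1.5135


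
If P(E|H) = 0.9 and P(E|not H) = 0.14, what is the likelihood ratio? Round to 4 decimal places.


Likelihood ratio = P(E|H) / P(E|not H)
= 0.9 / 0.14
= 6.4286

6.4286


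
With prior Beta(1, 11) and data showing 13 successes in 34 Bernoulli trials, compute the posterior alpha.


Conjugate update: alpha_posterior = alpha_prior + k
= 1 + 13 = 14

14


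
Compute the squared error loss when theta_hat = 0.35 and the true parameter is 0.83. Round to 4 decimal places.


L = (theta_hat - theta_true)^2
= (0.35 - 0.83)^2
= -0.48^2 = 0.2304

0.2304


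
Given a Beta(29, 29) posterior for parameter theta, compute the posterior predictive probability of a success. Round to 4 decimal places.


For a Beta-Bernoulli model, the predictive probability is the mean:
P(success) = 29/(29+29) = 29/58 = 0.5

0.5


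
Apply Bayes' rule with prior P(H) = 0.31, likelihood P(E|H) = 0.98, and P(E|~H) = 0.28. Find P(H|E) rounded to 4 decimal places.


Step 1: Compute marginal P(E) = P(E|H)P(H) + P(E|~H)P(~H)
= 0.98*0.31 + 0.28*0.69 = 0.497
Step 2: P(H|E) = P(E|H)P(H)/P(E) = 0.3038/0.497
= 0.6113

0.6113


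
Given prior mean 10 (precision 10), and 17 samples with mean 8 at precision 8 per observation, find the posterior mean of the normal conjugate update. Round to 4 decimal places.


The posterior mean is a precision-weighted average of prior and data.
Post. prec. = 10 + 136 = 146
Post. mean = (100 + 1088)/146 = 1188/146 = 8.137

8.137


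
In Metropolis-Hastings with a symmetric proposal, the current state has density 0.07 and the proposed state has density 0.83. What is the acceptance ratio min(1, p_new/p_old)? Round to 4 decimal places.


Ratio = p_new / p_old = 0.83 / 0.07 = 11.8571
Acceptance = min(1, 11.8571) = 1.0

1.0


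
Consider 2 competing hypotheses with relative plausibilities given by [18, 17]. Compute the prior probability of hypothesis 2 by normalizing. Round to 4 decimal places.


Sum of weights = 18 + 17 = 35
Normalized prior for H2 = 17 / 35
= 0.4857

0.4857


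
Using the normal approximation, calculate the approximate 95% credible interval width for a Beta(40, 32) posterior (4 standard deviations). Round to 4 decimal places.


Var(Beta) = 40*32/(72^2 * 73) = 0.0034
SD = 0.0582
Width ~ 4*SD = 0.2326

0.2326


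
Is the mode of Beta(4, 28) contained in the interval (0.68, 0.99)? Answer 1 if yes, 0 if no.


Mode = (a-1)/(a+b-2) = 3/30 = 0.1
Interval: (0.68, 0.99)
Contains mode? 0

0


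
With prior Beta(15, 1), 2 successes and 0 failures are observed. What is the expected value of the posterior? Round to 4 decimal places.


Posterior = Beta(17, 1)
E[theta] = alpha/(alpha+beta)
= 17/18 = 0.9444

0.9444


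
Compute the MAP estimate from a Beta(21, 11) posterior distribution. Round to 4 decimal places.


MAP = mode of Beta distribution
= (alpha - 1)/(alpha + beta - 2)
= (21-1)/(21+11-2)
= 20/30 = 0.6667

0.6667


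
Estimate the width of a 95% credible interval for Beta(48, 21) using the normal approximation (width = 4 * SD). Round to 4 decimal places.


For Beta(a,b): Var = ab/((a+b)^2(a+b+1))
Var = 0.003, SD = 0.055
Approximate 95% CI width = 4 * 0.055 = 0.22

0.22


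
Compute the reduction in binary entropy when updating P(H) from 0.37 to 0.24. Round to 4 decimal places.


H_before = -p*log2(p) - (1-p)*log2(1-p) for p=0.37: 0.9507
H_after for p=0.24: 0.795
Reduction = 0.9507 - 0.795 = 0.1556

0.1556


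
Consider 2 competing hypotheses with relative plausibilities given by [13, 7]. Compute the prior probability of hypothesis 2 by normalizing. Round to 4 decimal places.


Sum of weights = 13 + 7 = 20
Normalized prior for H2 = 7 / 20
= 0.35

0.35


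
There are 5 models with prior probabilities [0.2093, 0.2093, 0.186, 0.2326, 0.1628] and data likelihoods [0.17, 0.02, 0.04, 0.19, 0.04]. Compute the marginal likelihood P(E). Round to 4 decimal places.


P(E) = sum over models of P(M_i) * P(E|M_i)
= 0.2093*0.17 + 0.2093*0.02 + 0.186*0.04 + 0.2326*0.19 + 0.1628*0.04
= 0.0979

0.0979


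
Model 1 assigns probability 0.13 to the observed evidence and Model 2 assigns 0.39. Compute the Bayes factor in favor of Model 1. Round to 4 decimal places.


BF = P(data|M1) / P(data|M2)
= 0.13 / 0.39 = 0.3333

0.3333


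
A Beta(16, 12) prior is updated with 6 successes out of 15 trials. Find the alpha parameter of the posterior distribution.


In the Beta-Binomial conjugate update:
alpha_post = alpha_prior + successes
= 16 + 6
= 22

22


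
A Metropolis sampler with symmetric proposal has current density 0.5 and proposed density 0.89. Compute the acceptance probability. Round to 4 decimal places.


For symmetric proposals, acceptance = min(1, pi(x*)/pi(x))
= min(1, 0.89/0.5)
= min(1, 1.78) = 1.0

1.0


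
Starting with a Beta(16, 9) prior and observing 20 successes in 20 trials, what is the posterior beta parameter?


Posterior beta = prior beta + failures
Failures = 20 - 20 = 0
beta_post = 9 + 0 = 9

9


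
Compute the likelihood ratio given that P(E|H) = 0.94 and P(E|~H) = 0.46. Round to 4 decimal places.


LR = P(E|H) / P(E|~H)
= 0.94 / 0.46 = 2.0435

2.0435


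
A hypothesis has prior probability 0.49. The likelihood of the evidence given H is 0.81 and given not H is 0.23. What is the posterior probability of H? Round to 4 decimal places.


Using Bayes' theorem:
P(E) = 0.49 * 0.81 + 0.51 * 0.23
P(E) = 0.5142
P(H|E) = (0.49 * 0.81) / 0.5142 = 0.7719

0.7719


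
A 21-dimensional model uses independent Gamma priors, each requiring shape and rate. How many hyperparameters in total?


Per parameter: 2 (shape and rate).
Total = 21 * 2 = 42

42


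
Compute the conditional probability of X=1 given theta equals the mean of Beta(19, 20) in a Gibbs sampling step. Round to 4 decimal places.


Mean of Beta(19, 20) = 0.4872
P(X=1 | theta=0.4872) = 0.4872

0.4872


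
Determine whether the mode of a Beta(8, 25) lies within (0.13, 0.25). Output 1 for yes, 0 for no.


First find the mode: (a-1)/(a+b-2) = 0.2258
Is 0.2258 in (0.13, 0.25)? 1

1


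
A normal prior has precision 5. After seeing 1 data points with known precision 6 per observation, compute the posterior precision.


In the conjugate normal model, precisions add:
tau_posterior = tau_prior + n * tau_data
= 5 + 1*6 = 11

11


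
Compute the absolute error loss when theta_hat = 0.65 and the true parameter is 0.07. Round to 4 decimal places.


L = |theta_hat - theta_true|
= |0.65 - 0.07| = 0.58

0.58


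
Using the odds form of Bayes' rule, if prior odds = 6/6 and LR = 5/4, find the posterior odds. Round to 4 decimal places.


Bayes' rule in odds form: posterior odds = prior odds * LR
= (6 * 5) / (6 * 4)
= 30/24 = 1.25

1.25


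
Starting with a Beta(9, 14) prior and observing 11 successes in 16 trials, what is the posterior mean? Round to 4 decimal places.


Posterior parameters: alpha = 9 + 11 = 20
beta = 14 + 5 = 19
Posterior mean = alpha / (alpha + beta) = 20 / 39
= 0.5128

0.5128


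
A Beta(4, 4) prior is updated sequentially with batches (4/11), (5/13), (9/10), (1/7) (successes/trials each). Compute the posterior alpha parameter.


Sequential conjugate updating is equivalent to a single batch update.
Total successes across all batches = 19
alpha_posterior = alpha_prior + total_successes = 4 + 19
= 23

23


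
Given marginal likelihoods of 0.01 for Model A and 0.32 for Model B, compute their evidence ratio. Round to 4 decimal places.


Ratio = ML(A) / ML(B) = 0.01/0.32
= 0.0312

0.0312


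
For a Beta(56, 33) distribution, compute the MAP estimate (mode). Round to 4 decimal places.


MAP = mode = (a-1)/(a+b-2)
= (56-1)/(56+33-2)
= 55/87 = 0.6322

0.6322


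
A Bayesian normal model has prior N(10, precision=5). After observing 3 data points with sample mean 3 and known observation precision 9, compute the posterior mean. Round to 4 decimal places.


Posterior mean = (prior_precision * prior_mean + n * data_precision * data_mean) / (prior_precision + n * data_precision)
Numerator = 5*10 + 3*9*3 = 131
Denominator = 5 + 3*9 = 32
Posterior mean = 4.0938

4.0938


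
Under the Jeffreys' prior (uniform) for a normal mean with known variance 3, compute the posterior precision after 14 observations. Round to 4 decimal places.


Prior precision = 0 (flat prior).
Post. prec. = 0 + n/var = 14/3 = 4.6667

4.6667


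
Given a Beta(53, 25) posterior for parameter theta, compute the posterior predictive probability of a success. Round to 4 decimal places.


For a Beta-Bernoulli model, the predictive probability is the mean:
P(success) = 53/(53+25) = 53/78 = 0.6795

0.6795


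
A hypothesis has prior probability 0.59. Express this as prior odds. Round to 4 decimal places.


Odds = P(H) / P(not H) = 0.59 / 0.41
= 1.439

1.439


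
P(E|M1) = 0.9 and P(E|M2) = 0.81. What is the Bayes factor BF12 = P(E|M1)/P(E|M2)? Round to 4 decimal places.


Bayes factor BF12 = P(E|M1) / P(E|M2)
= 0.9 / 0.81
= 1.1111

1.1111


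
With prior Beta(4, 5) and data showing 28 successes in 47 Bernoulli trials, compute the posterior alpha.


Conjugate update: alpha_posterior = alpha_prior + k
= 4 + 28 = 32

32


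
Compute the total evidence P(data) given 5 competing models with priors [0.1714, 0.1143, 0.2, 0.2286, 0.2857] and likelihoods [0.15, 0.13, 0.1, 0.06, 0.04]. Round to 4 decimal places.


Marginal likelihood = sum P(model_i) * P(data|model_i)
Model 1: 0.1714 * 0.15 = 0.0257
Model 2: 0.1143 * 0.13 = 0.0149
Model 3: 0.2 * 0.1 = 0.02
Model 4: 0.2286 * 0.06 = 0.0137
Model 5: 0.2857 * 0.04 = 0.0114
Total = 0.0857

0.0857


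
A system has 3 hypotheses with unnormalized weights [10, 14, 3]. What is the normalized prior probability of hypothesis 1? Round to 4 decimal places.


The normalized prior is the weight divided by the total.
Total weight = 27
P(H1) = 10 / 27 = 0.3704

0.3704


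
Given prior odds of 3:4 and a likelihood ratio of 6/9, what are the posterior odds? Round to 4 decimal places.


Posterior odds = prior odds * LR
Prior odds = 3/4 = 0.75
LR = 6/9 = 0.6667
Posterior odds = 0.75 * 0.6667 = 0.5

0.5
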